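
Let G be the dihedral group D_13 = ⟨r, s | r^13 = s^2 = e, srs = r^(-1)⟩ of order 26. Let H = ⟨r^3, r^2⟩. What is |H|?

13

|⟨r^3⟩| = 13 and |⟨r^2⟩| = 13, so |H| is a multiple of lcm(13, 13) = 13 and divides |G| = 26.
Closing under the operation: H = {e, r, r^2, r^3, r^4, r^5, r^6, r^7, r^8, r^9, r^10, r^11, r^12}, so |H| = 13.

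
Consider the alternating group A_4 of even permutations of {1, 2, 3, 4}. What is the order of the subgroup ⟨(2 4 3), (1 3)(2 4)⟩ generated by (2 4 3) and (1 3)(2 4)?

|⟨(2 4 3)⟩| = 3 and |⟨(1 3)(2 4)⟩| = 2, so |H| is a multiple of lcm(3, 2) = 6 and divides |G| = 12.
Closing {(2 4 3), (1 3)(2 4)} under the group operation gives all of G, so |H| = 12.

12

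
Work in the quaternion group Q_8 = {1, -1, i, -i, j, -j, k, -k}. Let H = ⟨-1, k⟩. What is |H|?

4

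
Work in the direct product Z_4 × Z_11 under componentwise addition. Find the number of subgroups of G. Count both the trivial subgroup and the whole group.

|G| = 44, so by Lagrange every subgroup order divides 44. Divisors: 1, 2, 4, 11, 22, 44.
Subgroups by order — order 1: 1; order 2: 1; order 4: 1; order 11: 1; order 22: 1; order 44: 1.
Total: 1 + 1 + 1 + 1 + 1 + 1 = 6.

6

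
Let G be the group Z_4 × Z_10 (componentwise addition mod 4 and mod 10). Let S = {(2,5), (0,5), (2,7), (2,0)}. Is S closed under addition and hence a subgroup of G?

The identity (0,0) ∉ S, so S is not a subgroup.

No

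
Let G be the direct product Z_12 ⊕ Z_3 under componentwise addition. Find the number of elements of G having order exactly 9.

An element (a,b) has order lcm(ord(a), ord(b)); count pairs with lcm equal to 9.
Enumerating gives 0 such elements.

0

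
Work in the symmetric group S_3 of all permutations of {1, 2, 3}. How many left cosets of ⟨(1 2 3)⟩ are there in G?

2

|⟨(1 2 3)⟩| = 3 and |G| = 6.
By Lagrange, [G : H] = |G|/|H| = 6/3 = 2.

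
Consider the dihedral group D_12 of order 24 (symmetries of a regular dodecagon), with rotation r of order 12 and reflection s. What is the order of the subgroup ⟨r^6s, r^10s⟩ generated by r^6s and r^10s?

6

|⟨r^6s⟩| = 2 and |⟨r^10s⟩| = 2, so |H| is a multiple of lcm(2, 2) = 2 and divides |G| = 24.
Closing under the operation: H = {e, r^4, r^8, r^2s, r^6s, r^10s}, so |H| = 6.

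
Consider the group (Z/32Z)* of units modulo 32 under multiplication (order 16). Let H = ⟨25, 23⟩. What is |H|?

|⟨25⟩| = 4 and |⟨23⟩| = 4, so |H| is a multiple of lcm(4, 4) = 4 and divides |G| = 16.
Closing under the operation: H = {1, 7, 9, 15, 17, 23, 25, 31}, so |H| = 8.

8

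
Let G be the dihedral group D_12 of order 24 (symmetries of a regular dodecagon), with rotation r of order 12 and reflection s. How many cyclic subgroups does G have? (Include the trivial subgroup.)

18

Group the elements of G by the cyclic subgroup they generate; each cyclic subgroup of order d accounts for φ(d) elements.
Cyclic subgroups by order — order 1: 1; order 2: 13; order 3: 1; order 4: 1; order 6: 1; order 12: 1.
Total: 18.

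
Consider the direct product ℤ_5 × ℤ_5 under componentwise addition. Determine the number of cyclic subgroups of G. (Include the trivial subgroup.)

7

Each element a generates a cyclic subgroup ⟨a⟩; distinct elements may generate the same one (a cyclic group of order d has φ(d) generators).
Cyclic subgroups by order — order 1: 1; order 5: 6.
Total: 7.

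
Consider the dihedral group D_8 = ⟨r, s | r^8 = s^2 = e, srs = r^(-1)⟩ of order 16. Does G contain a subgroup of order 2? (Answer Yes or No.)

Yes

2 | 16. A subgroup of order 2 is {e, r^2s}.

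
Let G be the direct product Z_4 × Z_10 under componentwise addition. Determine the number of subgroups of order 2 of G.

|G| = 40 and 2 | 40, so subgroups of order 2 are possible by Lagrange.
The subgroups of order 2 are: {(0,0), (0,5)}; {(0,0), (2,0)}; {(0,0), (2,5)}.
So G has 3 subgroups of order 2.

3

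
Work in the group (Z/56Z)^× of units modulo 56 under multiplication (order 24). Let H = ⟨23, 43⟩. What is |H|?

12

|⟨23⟩| = 6 and |⟨43⟩| = 2, so |H| is a multiple of lcm(6, 2) = 6 and divides |G| = 24.
Closing under the operation: H = {1, 9, 11, 15, 23, 25, 29, 37, 39, 43, 51, 53}, so |H| = 12.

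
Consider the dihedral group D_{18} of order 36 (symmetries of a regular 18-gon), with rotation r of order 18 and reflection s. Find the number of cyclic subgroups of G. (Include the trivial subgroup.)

24

Group the elements of G by the cyclic subgroup they generate; each cyclic subgroup of order d accounts for φ(d) elements.
Cyclic subgroups by order — order 1: 1; order 2: 19; order 3: 1; order 6: 1; order 9: 1; order 18: 1.
Total: 24.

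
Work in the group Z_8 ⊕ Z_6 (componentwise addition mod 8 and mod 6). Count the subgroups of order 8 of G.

|G| = 48 and 8 | 48, so subgroups of order 8 are possible by Lagrange.
The subgroups of order 8 are: {(0,0), (0,3), (2,0), (2,3), (4,0), (4,3), (6,0), (6,3)}; {(0,0), (1,0), (2,0), (3,0), (4,0), (5,0), (6,0), (7,0)}; {(0,0), (1,3), (2,0), (3,3), (4,0), (5,3), (6,0), (7,3)}.
So G has 3 subgroups of order 8.

3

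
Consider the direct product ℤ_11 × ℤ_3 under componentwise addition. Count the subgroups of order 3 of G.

1

|G| = 33 and 3 | 33, so subgroups of order 3 are possible by Lagrange.
The subgroups of order 3 are: {(0,0), (0,1), (0,2)}.
So G has 1 subgroup of order 3.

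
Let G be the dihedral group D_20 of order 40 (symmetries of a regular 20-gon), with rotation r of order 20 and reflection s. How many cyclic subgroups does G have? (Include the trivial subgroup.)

Each element a generates a cyclic subgroup ⟨a⟩; distinct elements may generate the same one (a cyclic group of order d has φ(d) generators).
Cyclic subgroups by order — order 1: 1; order 2: 21; order 4: 1; order 5: 1; order 10: 1; order 20: 1.
Total: 26.

26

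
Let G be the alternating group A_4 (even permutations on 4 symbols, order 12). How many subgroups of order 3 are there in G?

4

|G| = 12 and 3 | 12, so subgroups of order 3 are possible by Lagrange.
The subgroups of order 3 are: {e, (1 2 3), (1 3 2)}; {e, (1 2 4), (1 4 2)}; {e, (1 3 4), (1 4 3)}; {e, (2 3 4), (2 4 3)}.
So G has 4 subgroups of order 3.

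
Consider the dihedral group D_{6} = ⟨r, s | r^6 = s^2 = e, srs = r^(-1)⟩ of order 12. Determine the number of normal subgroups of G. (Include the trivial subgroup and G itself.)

7

G has 16 subgroups. Checking conjugation-invariance by order — order 1: 1/1 normal; order 2: 1/7 normal; order 3: 1/1 normal; order 4: 0/3 normal; order 6: 3/3 normal; order 12: 1/1 normal.
Total normal subgroups: 7.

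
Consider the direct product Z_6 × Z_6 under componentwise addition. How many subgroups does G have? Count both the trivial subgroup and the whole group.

30

|G| = 36, so by Lagrange every subgroup order divides 36. Divisors: 1, 2, 3, 4, 6, 9, 12, 18, 36.
Subgroups by order — order 1: 1; order 2: 3; order 3: 4; order 4: 1; order 6: 12; order 9: 1; order 12: 4; order 18: 3; order 36: 1.
Total: 1 + 3 + 4 + 1 + 12 + 1 + 4 + 3 + 1 = 30.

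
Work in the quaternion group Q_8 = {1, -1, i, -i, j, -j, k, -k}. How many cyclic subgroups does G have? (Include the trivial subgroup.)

A cyclic subgroup of order d is generated by each of its φ(d) elements of order d, so the cyclic subgroups of order d number (#elements of order d)/φ(d).
Cyclic subgroups by order — order 1: 1; order 2: 1; order 4: 3.
Total: 5.

5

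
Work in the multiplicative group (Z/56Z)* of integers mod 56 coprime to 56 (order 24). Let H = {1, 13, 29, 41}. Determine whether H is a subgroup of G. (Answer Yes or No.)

|H| = 4 divides |G| = 24, consistent with Lagrange.
H contains the identity, every element's inverse is in H, and H is closed under ·: it is a subgroup.

Yes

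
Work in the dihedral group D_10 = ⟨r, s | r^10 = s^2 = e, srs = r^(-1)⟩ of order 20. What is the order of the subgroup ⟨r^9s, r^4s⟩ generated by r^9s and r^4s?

4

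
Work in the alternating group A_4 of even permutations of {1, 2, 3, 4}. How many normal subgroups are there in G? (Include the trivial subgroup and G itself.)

3

G has 10 subgroups. Checking conjugation-invariance by order — order 1: 1/1 normal; order 2: 0/3 normal; order 3: 0/4 normal; order 4: 1/1 normal; order 12: 1/1 normal.
Total normal subgroups: 3.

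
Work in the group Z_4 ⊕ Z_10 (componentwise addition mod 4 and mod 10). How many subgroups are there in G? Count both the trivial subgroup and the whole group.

16

|G| = 40, so by Lagrange every subgroup order divides 40. Divisors: 1, 2, 4, 5, 8, 10, 20, 40.
Subgroups by order — order 1: 1; order 2: 3; order 4: 3; order 5: 1; order 8: 1; order 10: 3; order 20: 3; order 40: 1.
Total: 1 + 3 + 3 + 1 + 1 + 3 + 3 + 1 = 16.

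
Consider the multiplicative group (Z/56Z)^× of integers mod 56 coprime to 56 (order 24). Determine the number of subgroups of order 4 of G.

|G| = 24 and 4 | 24, so subgroups of order 4 are possible by Lagrange.
The subgroups of order 4 are: {1, 13, 15, 27}; {1, 13, 29, 41}; {1, 13, 43, 55}; {1, 15, 29, 43}; … (7 in all).
So G has 7 subgroups of order 4.

7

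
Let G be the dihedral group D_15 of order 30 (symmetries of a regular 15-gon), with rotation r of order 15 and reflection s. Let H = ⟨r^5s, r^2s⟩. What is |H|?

10

|⟨r^5s⟩| = 2 and |⟨r^2s⟩| = 2, so |H| is a multiple of lcm(2, 2) = 2 and divides |G| = 30.
Closing under the operation: H = {e, r^3, r^6, r^9, r^12, r^2s, r^5s, r^8s, r^11s, r^14s}, so |H| = 10.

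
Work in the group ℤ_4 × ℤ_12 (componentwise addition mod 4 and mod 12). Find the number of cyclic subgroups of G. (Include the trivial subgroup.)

20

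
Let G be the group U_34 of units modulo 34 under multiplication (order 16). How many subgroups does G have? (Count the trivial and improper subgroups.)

5

|G| = 16, so by Lagrange every subgroup order divides 16. Divisors: 1, 2, 4, 8, 16.
Subgroups by order — order 1: 1; order 2: 1; order 4: 1; order 8: 1; order 16: 1.
Total: 1 + 1 + 1 + 1 + 1 = 5.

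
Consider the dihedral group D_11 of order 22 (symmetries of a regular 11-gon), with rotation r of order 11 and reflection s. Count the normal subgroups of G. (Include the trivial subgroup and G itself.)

3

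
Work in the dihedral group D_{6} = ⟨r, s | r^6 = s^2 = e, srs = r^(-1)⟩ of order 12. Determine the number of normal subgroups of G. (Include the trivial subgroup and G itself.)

G has 16 subgroups. Checking conjugation-invariance by order — order 1: 1/1 normal; order 2: 1/7 normal; order 3: 1/1 normal; order 4: 0/3 normal; order 6: 3/3 normal; order 12: 1/1 normal.
Total normal subgroups: 7.

7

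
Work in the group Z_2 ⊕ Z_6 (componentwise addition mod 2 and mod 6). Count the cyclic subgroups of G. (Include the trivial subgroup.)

A cyclic subgroup of order d is generated by each of its φ(d) elements of order d, so the cyclic subgroups of order d number (#elements of order d)/φ(d).
Cyclic subgroups by order — order 1: 1; order 2: 3; order 3: 1; order 6: 3.
Total: 8.

8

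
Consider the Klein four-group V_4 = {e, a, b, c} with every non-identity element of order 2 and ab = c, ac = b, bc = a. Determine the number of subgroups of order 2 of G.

3

|G| = 4 and 2 | 4, so subgroups of order 2 are possible by Lagrange.
The subgroups of order 2 are: {e, a}; {e, b}; {e, c}.
So G has 3 subgroups of order 2.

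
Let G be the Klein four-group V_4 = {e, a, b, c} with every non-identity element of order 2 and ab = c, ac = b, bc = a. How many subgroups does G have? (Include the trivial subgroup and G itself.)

5

|G| = 4, so by Lagrange every subgroup order divides 4. Divisors: 1, 2, 4.
Subgroups by order — order 1: 1; order 2: 3; order 4: 1.
Total: 1 + 3 + 1 = 5.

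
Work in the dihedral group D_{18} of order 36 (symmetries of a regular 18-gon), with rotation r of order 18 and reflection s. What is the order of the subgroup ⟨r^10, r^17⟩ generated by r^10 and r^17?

18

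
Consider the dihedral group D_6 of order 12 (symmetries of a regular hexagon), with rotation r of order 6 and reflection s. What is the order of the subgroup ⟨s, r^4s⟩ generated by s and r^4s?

|⟨s⟩| = 2 and |⟨r^4s⟩| = 2, so |H| is a multiple of lcm(2, 2) = 2 and divides |G| = 12.
Closing under the operation: H = {e, r^2, r^4, s, r^2s, r^4s}, so |H| = 6.

6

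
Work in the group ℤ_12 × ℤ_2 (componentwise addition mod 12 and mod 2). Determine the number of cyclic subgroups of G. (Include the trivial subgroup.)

Group the elements of G by the cyclic subgroup they generate; each cyclic subgroup of order d accounts for φ(d) elements.
Cyclic subgroups by order — order 1: 1; order 2: 3; order 3: 1; order 4: 2; order 6: 3; order 12: 2.
Total: 12.

12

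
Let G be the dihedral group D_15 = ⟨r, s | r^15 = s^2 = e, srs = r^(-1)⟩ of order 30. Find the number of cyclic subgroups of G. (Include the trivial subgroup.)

19

Group the elements of G by the cyclic subgroup they generate; each cyclic subgroup of order d accounts for φ(d) elements.
Cyclic subgroups by order — order 1: 1; order 2: 15; order 3: 1; order 5: 1; order 15: 1.
Total: 19.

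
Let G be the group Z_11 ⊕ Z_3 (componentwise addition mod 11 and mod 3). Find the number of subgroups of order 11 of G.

|G| = 33 and 11 | 33, so subgroups of order 11 are possible by Lagrange.
The subgroups of order 11 are: {(0,0), (1,0), (2,0), (3,0), (4,0), (5,0), (6,0), (7,0), (8,0), (9,0), (10,0)}.
So G has 1 subgroup of order 11.

1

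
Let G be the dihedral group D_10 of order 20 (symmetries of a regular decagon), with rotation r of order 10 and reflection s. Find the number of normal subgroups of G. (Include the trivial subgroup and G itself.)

7

G has 22 subgroups. Checking conjugation-invariance by order — order 1: 1/1 normal; order 2: 1/11 normal; order 4: 0/5 normal; order 5: 1/1 normal; order 10: 3/3 normal; order 20: 1/1 normal.
Total normal subgroups: 7.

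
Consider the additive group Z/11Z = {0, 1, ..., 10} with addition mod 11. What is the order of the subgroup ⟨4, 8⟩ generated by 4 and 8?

11

|⟨4⟩| = 11 and |⟨8⟩| = 11, so |H| is a multiple of lcm(11, 11) = 11 and divides |G| = 11.
Closing {4, 8} under the group operation gives all of G, so |H| = 11.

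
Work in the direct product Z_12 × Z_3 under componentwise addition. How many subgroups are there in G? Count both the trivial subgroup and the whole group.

|G| = 36, so by Lagrange every subgroup order divides 36. Divisors: 1, 2, 3, 4, 6, 9, 12, 18, 36.
Subgroups by order — order 1: 1; order 2: 1; order 3: 4; order 4: 1; order 6: 4; order 9: 1; order 12: 4; order 18: 1; order 36: 1.
Total: 1 + 1 + 4 + 1 + 4 + 1 + 4 + 1 + 1 = 18.

18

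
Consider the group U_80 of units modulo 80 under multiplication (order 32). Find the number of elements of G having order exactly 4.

24

Enumerating element orders in G gives 24 elements of order 4.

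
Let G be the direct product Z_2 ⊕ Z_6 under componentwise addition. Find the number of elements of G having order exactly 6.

An element (a,b) has order lcm(ord(a), ord(b)); count pairs with lcm equal to 6.
Enumerating gives 6 such elements.

6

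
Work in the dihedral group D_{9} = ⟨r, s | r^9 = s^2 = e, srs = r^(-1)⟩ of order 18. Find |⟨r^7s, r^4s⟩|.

|⟨r^7s⟩| = 2 and |⟨r^4s⟩| = 2, so |H| is a multiple of lcm(2, 2) = 2 and divides |G| = 18.
Closing under the operation: H = {e, r^3, r^6, rs, r^4s, r^7s}, so |H| = 6.

6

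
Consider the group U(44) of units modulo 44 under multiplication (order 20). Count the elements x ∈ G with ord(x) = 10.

Enumerating element orders in G gives 12 elements of order 10.

12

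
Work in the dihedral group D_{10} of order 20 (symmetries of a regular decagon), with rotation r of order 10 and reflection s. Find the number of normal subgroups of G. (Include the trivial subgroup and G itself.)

7

G has 22 subgroups. Checking conjugation-invariance by order — order 1: 1/1 normal; order 2: 1/11 normal; order 4: 0/5 normal; order 5: 1/1 normal; order 10: 3/3 normal; order 20: 1/1 normal.
Total normal subgroups: 7.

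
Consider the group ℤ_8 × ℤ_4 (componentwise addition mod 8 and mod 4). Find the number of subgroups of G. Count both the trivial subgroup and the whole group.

|G| = 32, so by Lagrange every subgroup order divides 32. Divisors: 1, 2, 4, 8, 16, 32.
Subgroups by order — order 1: 1; order 2: 3; order 4: 7; order 8: 7; order 16: 3; order 32: 1.
Total: 1 + 3 + 7 + 7 + 3 + 1 = 22.

22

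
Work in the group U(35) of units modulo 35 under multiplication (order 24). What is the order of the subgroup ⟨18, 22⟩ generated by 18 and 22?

12

|⟨18⟩| = 12 and |⟨22⟩| = 4, so |H| is a multiple of lcm(12, 4) = 12 and divides |G| = 24.
Closing under the operation: H = {1, 2, 4, 8, 9, 11, 16, 18, 22, 23, 29, 32}, so |H| = 12.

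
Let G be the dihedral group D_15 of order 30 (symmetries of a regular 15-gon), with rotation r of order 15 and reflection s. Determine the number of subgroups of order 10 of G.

|G| = 30 and 10 | 30, so subgroups of order 10 are possible by Lagrange.
The subgroups of order 10 are: {e, r^3, r^6, r^9, r^12, rs, r^4s, r^7s, r^10s, r^13s}; {e, r^3, r^6, r^9, r^12, r^2s, r^5s, r^8s, r^11s, r^14s}; {e, r^3, r^6, r^9, r^12, s, r^3s, r^6s, r^9s, r^12s}.
So G has 3 subgroups of order 10.

3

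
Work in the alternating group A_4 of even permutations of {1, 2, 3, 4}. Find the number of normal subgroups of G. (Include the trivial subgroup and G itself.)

G has 10 subgroups. Checking conjugation-invariance by order — order 1: 1/1 normal; order 2: 0/3 normal; order 3: 0/4 normal; order 4: 1/1 normal; order 12: 1/1 normal.
Total normal subgroups: 3.

3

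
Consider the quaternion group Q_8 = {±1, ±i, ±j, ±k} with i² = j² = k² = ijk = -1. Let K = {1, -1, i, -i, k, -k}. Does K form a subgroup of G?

No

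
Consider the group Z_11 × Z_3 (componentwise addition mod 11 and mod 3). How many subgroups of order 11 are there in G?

1

|G| = 33 and 11 | 33, so subgroups of order 11 are possible by Lagrange.
The subgroups of order 11 are: {(0,0), (1,0), (2,0), (3,0), (4,0), (5,0), (6,0), (7,0), (8,0), (9,0), (10,0)}.
So G has 1 subgroup of order 11.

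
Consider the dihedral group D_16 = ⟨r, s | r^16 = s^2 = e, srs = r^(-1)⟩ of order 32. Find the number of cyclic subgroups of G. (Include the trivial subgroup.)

A cyclic subgroup of order d is generated by each of its φ(d) elements of order d, so the cyclic subgroups of order d number (#elements of order d)/φ(d).
Cyclic subgroups by order — order 1: 1; order 2: 17; order 4: 1; order 8: 1; order 16: 1.
Total: 21.

21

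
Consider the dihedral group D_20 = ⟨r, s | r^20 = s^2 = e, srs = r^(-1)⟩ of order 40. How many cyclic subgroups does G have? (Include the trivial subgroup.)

26

Group the elements of G by the cyclic subgroup they generate; each cyclic subgroup of order d accounts for φ(d) elements.
Cyclic subgroups by order — order 1: 1; order 2: 21; order 4: 1; order 5: 1; order 10: 1; order 20: 1.
Total: 26.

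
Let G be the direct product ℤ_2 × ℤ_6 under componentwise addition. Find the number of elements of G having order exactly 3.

2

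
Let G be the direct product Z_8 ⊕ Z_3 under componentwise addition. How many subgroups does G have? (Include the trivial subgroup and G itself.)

8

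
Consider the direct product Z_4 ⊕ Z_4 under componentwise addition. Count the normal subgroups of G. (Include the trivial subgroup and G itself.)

15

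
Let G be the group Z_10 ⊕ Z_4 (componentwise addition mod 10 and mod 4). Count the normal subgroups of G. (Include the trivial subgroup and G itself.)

16

G is abelian, so every subgroup is normal.
G has 16 subgroups in total, hence 16 normal subgroups.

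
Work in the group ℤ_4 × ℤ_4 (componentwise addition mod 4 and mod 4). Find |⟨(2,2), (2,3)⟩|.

|⟨(2,2)⟩| = 2 and |⟨(2,3)⟩| = 4, so |H| is a multiple of lcm(2, 4) = 4 and divides |G| = 16.
Closing under the operation: H = {(0,0), (0,1), (0,2), (0,3), (2,0), (2,1), (2,2), (2,3)}, so |H| = 8.

8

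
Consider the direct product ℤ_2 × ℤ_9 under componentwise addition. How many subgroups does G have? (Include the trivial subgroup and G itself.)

6

|G| = 18, so by Lagrange every subgroup order divides 18. Divisors: 1, 2, 3, 6, 9, 18.
Subgroups by order — order 1: 1; order 2: 1; order 3: 1; order 6: 1; order 9: 1; order 18: 1.
Total: 1 + 1 + 1 + 1 + 1 + 1 = 6.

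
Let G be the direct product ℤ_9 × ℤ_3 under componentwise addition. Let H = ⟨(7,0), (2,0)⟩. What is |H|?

|⟨(7,0)⟩| = 9 and |⟨(2,0)⟩| = 9, so |H| is a multiple of lcm(9, 9) = 9 and divides |G| = 27.
Closing under the operation: H = {(0,0), (1,0), (2,0), (3,0), (4,0), (5,0), (6,0), (7,0), (8,0)}, so |H| = 9.

9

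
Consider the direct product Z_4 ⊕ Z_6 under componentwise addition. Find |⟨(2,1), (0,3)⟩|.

12

|⟨(2,1)⟩| = 6 and |⟨(0,3)⟩| = 2, so |H| is a multiple of lcm(6, 2) = 6 and divides |G| = 24.
Closing under the operation: H = {(0,0), (0,1), (0,2), (0,3), (0,4), (0,5), (2,0), (2,1), (2,2), (2,3), (2,4), (2,5)}, so |H| = 12.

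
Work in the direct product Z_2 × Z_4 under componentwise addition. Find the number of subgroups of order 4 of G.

|G| = 8 and 4 | 8, so subgroups of order 4 are possible by Lagrange.
The subgroups of order 4 are: {(0,0), (0,1), (0,2), (0,3)}; {(0,0), (0,2), (1,0), (1,2)}; {(0,0), (0,2), (1,1), (1,3)}.
So G has 3 subgroups of order 4.

3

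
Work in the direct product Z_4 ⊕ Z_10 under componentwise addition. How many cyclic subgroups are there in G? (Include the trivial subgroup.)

12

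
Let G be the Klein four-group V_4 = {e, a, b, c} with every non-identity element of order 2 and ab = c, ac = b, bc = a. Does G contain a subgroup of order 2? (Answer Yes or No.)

Yes

2 | 4. A subgroup of order 2 is {e, a}.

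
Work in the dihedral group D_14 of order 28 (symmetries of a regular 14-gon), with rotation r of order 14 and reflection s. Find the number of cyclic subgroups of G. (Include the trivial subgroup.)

Group the elements of G by the cyclic subgroup they generate; each cyclic subgroup of order d accounts for φ(d) elements.
Cyclic subgroups by order — order 1: 1; order 2: 15; order 7: 1; order 14: 1.
Total: 18.

18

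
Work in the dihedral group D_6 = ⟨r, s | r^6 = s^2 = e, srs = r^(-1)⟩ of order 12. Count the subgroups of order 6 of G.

3

|G| = 12 and 6 | 12, so subgroups of order 6 are possible by Lagrange.
The subgroups of order 6 are: {e, r, r^2, r^3, r^4, r^5}; {e, r^2, r^4, s, r^2s, r^4s}; {e, r^2, r^4, rs, r^3s, r^5s}.
So G has 3 subgroups of order 6.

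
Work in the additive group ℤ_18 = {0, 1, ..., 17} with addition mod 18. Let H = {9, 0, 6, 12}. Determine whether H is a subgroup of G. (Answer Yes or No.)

|H| = 4 does not divide |G| = 18, so by Lagrange H is not a subgroup.

No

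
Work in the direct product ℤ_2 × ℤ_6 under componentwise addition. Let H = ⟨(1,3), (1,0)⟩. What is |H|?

4

|⟨(1,3)⟩| = 2 and |⟨(1,0)⟩| = 2, so |H| is a multiple of lcm(2, 2) = 2 and divides |G| = 12.
Closing under the operation: H = {(0,0), (0,3), (1,0), (1,3)}, so |H| = 4.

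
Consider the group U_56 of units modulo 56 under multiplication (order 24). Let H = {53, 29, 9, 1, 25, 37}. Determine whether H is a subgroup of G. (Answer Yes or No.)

Yes

|H| = 6 divides |G| = 24, consistent with Lagrange.
H contains the identity, every element's inverse is in H, and H is closed under ·: it is a subgroup.
In fact H = ⟨37⟩.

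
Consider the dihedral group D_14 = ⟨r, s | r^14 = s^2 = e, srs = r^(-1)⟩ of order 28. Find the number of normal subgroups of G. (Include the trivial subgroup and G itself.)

G has 28 subgroups. Checking conjugation-invariance by order — order 1: 1/1 normal; order 2: 1/15 normal; order 4: 0/7 normal; order 7: 1/1 normal; order 14: 3/3 normal; order 28: 1/1 normal.
Total normal subgroups: 7.

7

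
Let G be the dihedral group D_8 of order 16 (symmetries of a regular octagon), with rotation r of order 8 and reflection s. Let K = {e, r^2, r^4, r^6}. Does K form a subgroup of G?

|K| = 4 divides |G| = 16, consistent with Lagrange.
K contains the identity, every element's inverse is in K, and K is closed under ·: it is a subgroup.
In fact K = ⟨r^6⟩.

Yes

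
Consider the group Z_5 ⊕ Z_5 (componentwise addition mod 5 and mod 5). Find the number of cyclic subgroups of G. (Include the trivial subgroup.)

7

A cyclic subgroup of order d is generated by each of its φ(d) elements of order d, so the cyclic subgroups of order d number (#elements of order d)/φ(d).
Cyclic subgroups by order — order 1: 1; order 5: 6.
Total: 7.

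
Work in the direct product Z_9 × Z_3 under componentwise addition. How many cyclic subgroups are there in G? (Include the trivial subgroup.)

8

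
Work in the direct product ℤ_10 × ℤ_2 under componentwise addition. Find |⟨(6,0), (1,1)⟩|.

|⟨(6,0)⟩| = 5 and |⟨(1,1)⟩| = 10, so |H| is a multiple of lcm(5, 10) = 10 and divides |G| = 20.
Closing under the operation: H = {(0,0), (1,1), (2,0), (3,1), (4,0), (5,1), (6,0), (7,1), (8,0), (9,1)}, so |H| = 10.

10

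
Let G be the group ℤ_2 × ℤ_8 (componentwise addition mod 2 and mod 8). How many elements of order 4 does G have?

4

An element (a,b) has order lcm(ord(a), ord(b)); count pairs with lcm equal to 4.
Enumerating gives 4 such elements.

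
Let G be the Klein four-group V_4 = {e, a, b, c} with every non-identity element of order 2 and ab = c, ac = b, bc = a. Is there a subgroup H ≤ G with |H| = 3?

No

3 does not divide |G| = 4, so by Lagrange no subgroup of order 3 exists.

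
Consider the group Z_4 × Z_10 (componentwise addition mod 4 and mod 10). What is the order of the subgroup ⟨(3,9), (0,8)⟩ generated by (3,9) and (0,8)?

20

|⟨(3,9)⟩| = 20 and |⟨(0,8)⟩| = 5, so |H| is a multiple of lcm(20, 5) = 20 and divides |G| = 40.
Closing under the operation: H = {(0,0), (0,2), (0,4), (0,6), (0,8), (1,1), (1,3), (1,5), (1,7), (1,9), (2,0), (2,2), (2,4), (2,6), (2,8), (3,1), (3,3), (3,5), (3,7), (3,9)}, so |H| = 20.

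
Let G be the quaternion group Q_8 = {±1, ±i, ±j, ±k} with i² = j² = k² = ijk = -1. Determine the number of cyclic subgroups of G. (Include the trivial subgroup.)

5

Group the elements of G by the cyclic subgroup they generate; each cyclic subgroup of order d accounts for φ(d) elements.
Cyclic subgroups by order — order 1: 1; order 2: 1; order 4: 3.
Total: 5.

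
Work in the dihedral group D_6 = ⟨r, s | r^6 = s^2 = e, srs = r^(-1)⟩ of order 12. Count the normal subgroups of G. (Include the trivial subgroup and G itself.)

G has 16 subgroups. Checking conjugation-invariance by order — order 1: 1/1 normal; order 2: 1/7 normal; order 3: 1/1 normal; order 4: 0/3 normal; order 6: 3/3 normal; order 12: 1/1 normal.
Total normal subgroups: 7.

7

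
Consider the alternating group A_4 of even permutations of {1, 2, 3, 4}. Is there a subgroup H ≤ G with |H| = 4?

Yes

4 | 12. A subgroup of order 4 is {e, (1 2)(3 4), (1 3)(2 4), (1 4)(2 3)}.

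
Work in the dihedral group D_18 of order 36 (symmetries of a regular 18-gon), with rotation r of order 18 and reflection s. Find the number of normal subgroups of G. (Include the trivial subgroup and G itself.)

9

G has 45 subgroups. Checking conjugation-invariance by order — order 1: 1/1 normal; order 2: 1/19 normal; order 3: 1/1 normal; order 4: 0/9 normal; order 6: 1/7 normal; order 9: 1/1 normal; order 12: 0/3 normal; order 18: 3/3 normal; order 36: 1/1 normal.
Total normal subgroups: 9.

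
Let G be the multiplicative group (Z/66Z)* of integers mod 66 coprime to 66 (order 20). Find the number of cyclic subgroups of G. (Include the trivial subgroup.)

8

A cyclic subgroup of order d is generated by each of its φ(d) elements of order d, so the cyclic subgroups of order d number (#elements of order d)/φ(d).
Cyclic subgroups by order — order 1: 1; order 2: 3; order 5: 1; order 10: 3.
Total: 8.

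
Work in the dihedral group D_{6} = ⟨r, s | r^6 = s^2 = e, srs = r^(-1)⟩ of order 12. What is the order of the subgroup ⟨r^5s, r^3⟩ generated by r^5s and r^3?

4

|⟨r^5s⟩| = 2 and |⟨r^3⟩| = 2, so |H| is a multiple of lcm(2, 2) = 2 and divides |G| = 12.
Closing under the operation: H = {e, r^3, r^2s, r^5s}, so |H| = 4.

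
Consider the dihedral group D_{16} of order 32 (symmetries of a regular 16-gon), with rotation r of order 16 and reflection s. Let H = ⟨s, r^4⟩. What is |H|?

|⟨s⟩| = 2 and |⟨r^4⟩| = 4, so |H| is a multiple of lcm(2, 4) = 4 and divides |G| = 32.
Closing under the operation: H = {e, r^4, r^8, r^12, s, r^4s, r^8s, r^12s}, so |H| = 8.

8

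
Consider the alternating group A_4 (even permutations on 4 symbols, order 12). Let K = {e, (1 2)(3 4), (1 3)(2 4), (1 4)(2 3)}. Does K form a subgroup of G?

Yes

|K| = 4 divides |G| = 12, consistent with Lagrange.
K contains the identity, every element's inverse is in K, and K is closed under ∘: it is a subgroup.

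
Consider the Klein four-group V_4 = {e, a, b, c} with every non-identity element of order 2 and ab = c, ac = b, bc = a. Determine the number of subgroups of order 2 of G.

|G| = 4 and 2 | 4, so subgroups of order 2 are possible by Lagrange.
The subgroups of order 2 are: {e, a}; {e, b}; {e, c}.
So G has 3 subgroups of order 2.

3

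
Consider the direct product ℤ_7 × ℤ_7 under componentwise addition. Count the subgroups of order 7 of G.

|G| = 49 and 7 | 49, so subgroups of order 7 are possible by Lagrange.
The subgroups of order 7 are: {(0,0), (0,1), (0,2), (0,3), (0,4), (0,5), (0,6)}; {(0,0), (1,0), (2,0), (3,0), (4,0), (5,0), (6,0)}; {(0,0), (1,1), (2,2), (3,3), (4,4), (5,5), (6,6)}; {(0,0), (1,2), (2,4), (3,6), (4,1), (5,3), (6,5)}; … (8 in all).
So G has 8 subgroups of order 7.

8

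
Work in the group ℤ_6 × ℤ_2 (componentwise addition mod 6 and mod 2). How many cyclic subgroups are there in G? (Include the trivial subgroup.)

8

Group the elements of G by the cyclic subgroup they generate; each cyclic subgroup of order d accounts for φ(d) elements.
Cyclic subgroups by order — order 1: 1; order 2: 3; order 3: 1; order 6: 3.
Total: 8.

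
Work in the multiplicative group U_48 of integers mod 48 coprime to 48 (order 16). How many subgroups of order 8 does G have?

7

|G| = 16 and 8 | 16, so subgroups of order 8 are possible by Lagrange.
The subgroups of order 8 are: {1, 11, 13, 23, 25, 35, 37, 47}; {1, 11, 17, 19, 25, 35, 41, 43}; {1, 5, 7, 11, 25, 29, 31, 35}; {1, 5, 13, 17, 25, 29, 37, 41}; … (7 in all).
So G has 7 subgroups of order 8.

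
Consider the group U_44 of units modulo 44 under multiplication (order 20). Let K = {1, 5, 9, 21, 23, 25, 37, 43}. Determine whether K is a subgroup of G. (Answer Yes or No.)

No

|K| = 8 does not divide |G| = 20, so by Lagrange K is not a subgroup.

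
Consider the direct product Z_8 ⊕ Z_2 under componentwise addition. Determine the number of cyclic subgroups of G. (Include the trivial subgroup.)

Each element a generates a cyclic subgroup ⟨a⟩; distinct elements may generate the same one (a cyclic group of order d has φ(d) generators).
Cyclic subgroups by order — order 1: 1; order 2: 3; order 4: 2; order 8: 2.
Total: 8.

8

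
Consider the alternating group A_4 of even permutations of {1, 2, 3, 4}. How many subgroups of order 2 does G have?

3

|G| = 12 and 2 | 12, so subgroups of order 2 are possible by Lagrange.
The subgroups of order 2 are: {e, (1 2)(3 4)}; {e, (1 3)(2 4)}; {e, (1 4)(2 3)}.
So G has 3 subgroups of order 2.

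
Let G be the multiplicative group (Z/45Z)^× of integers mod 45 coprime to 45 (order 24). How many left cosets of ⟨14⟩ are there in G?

4

|⟨14⟩| = 6 and |G| = 24.
By Lagrange, [G : H] = |G|/|H| = 24/6 = 4.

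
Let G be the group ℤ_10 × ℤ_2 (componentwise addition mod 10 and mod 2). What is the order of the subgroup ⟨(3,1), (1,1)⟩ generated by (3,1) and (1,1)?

|⟨(3,1)⟩| = 10 and |⟨(1,1)⟩| = 10, so |H| is a multiple of lcm(10, 10) = 10 and divides |G| = 20.
Closing under the operation: H = {(0,0), (1,1), (2,0), (3,1), (4,0), (5,1), (6,0), (7,1), (8,0), (9,1)}, so |H| = 10.

10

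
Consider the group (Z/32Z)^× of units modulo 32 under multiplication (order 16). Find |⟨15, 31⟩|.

|⟨15⟩| = 2 and |⟨31⟩| = 2, so |H| is a multiple of lcm(2, 2) = 2 and divides |G| = 16.
Closing under the operation: H = {1, 15, 17, 31}, so |H| = 4.

4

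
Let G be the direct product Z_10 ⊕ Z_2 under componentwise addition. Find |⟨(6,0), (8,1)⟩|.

|⟨(6,0)⟩| = 5 and |⟨(8,1)⟩| = 10, so |H| is a multiple of lcm(5, 10) = 10 and divides |G| = 20.
Closing under the operation: H = {(0,0), (0,1), (2,0), (2,1), (4,0), (4,1), (6,0), (6,1), (8,0), (8,1)}, so |H| = 10.

10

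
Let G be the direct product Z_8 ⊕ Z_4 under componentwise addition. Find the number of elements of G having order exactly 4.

12

An element (a,b) has order lcm(ord(a), ord(b)); count pairs with lcm equal to 4.
Enumerating gives 12 such elements.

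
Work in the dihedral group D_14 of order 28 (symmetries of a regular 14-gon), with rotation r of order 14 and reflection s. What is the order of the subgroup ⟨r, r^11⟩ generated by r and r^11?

|⟨r⟩| = 14 and |⟨r^11⟩| = 14, so |H| is a multiple of lcm(14, 14) = 14 and divides |G| = 28.
Closing under the operation: H = {e, r, r^2, r^3, r^4, r^5, r^6, r^7, r^8, r^9, r^10, r^11, r^12, r^13}, so |H| = 14.

14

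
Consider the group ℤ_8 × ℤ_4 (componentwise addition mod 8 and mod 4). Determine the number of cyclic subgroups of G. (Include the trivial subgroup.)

Each element a generates a cyclic subgroup ⟨a⟩; distinct elements may generate the same one (a cyclic group of order d has φ(d) generators).
Cyclic subgroups by order — order 1: 1; order 2: 3; order 4: 6; order 8: 4.
Total: 14.

14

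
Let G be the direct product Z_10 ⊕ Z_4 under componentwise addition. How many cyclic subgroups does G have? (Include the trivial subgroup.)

12

Group the elements of G by the cyclic subgroup they generate; each cyclic subgroup of order d accounts for φ(d) elements.
Cyclic subgroups by order — order 1: 1; order 2: 3; order 4: 2; order 5: 1; order 10: 3; order 20: 2.
Total: 12.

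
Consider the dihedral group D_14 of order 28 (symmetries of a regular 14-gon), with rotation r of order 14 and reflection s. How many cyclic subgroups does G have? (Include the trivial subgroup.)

Each element a generates a cyclic subgroup ⟨a⟩; distinct elements may generate the same one (a cyclic group of order d has φ(d) generators).
Cyclic subgroups by order — order 1: 1; order 2: 15; order 7: 1; order 14: 1.
Total: 18.

18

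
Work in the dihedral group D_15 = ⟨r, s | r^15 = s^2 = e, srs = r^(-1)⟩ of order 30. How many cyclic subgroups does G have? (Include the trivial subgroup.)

19

Each element a generates a cyclic subgroup ⟨a⟩; distinct elements may generate the same one (a cyclic group of order d has φ(d) generators).
Cyclic subgroups by order — order 1: 1; order 2: 15; order 3: 1; order 5: 1; order 15: 1.
Total: 19.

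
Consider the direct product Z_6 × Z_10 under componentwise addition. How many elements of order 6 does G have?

6

An element (a,b) has order lcm(ord(a), ord(b)); count pairs with lcm equal to 6.
Enumerating gives 6 such elements.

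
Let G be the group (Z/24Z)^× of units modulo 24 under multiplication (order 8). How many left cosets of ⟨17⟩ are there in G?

4

|⟨17⟩| = 2 and |G| = 8.
By Lagrange, [G : H] = |G|/|H| = 8/2 = 4.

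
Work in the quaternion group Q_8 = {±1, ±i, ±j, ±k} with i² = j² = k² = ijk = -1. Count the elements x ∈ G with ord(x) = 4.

6

The elements of order 4 are: i, -i, j, -j, k, -k.
That's 6.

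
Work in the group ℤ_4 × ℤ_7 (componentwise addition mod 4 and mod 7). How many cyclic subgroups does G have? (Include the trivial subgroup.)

6

A cyclic subgroup of order d is generated by each of its φ(d) elements of order d, so the cyclic subgroups of order d number (#elements of order d)/φ(d).
Cyclic subgroups by order — order 1: 1; order 2: 1; order 4: 1; order 7: 1; order 14: 1; order 28: 1.
Total: 6.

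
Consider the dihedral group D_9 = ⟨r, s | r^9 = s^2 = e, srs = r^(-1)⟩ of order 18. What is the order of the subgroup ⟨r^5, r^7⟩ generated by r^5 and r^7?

|⟨r^5⟩| = 9 and |⟨r^7⟩| = 9, so |H| is a multiple of lcm(9, 9) = 9 and divides |G| = 18.
Closing under the operation: H = {e, r, r^2, r^3, r^4, r^5, r^6, r^7, r^8}, so |H| = 9.

9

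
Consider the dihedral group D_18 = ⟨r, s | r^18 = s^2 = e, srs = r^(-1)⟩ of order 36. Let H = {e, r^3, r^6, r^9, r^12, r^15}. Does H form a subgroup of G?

Yes

|H| = 6 divides |G| = 36, consistent with Lagrange.
H contains the identity, every element's inverse is in H, and H is closed under ·: it is a subgroup.
In fact H = ⟨r^15⟩.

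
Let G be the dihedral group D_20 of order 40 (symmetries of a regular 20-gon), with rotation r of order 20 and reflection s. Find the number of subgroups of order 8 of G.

|G| = 40 and 8 | 40, so subgroups of order 8 are possible by Lagrange.
The subgroups of order 8 are: {e, r^5, r^10, r^15, s, r^5s, r^10s, r^15s}; {e, r^5, r^10, r^15, rs, r^6s, r^11s, r^16s}; {e, r^5, r^10, r^15, r^2s, r^7s, r^12s, r^17s}; {e, r^5, r^10, r^15, r^3s, r^8s, r^13s, r^18s}; … (5 in all).
So G has 5 subgroups of order 8.

5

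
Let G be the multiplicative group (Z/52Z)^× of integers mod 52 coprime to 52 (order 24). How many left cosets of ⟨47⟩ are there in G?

6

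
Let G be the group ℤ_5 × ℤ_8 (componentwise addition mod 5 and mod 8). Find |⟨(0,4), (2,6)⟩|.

20

|⟨(0,4)⟩| = 2 and |⟨(2,6)⟩| = 20, so |H| is a multiple of lcm(2, 20) = 20 and divides |G| = 40.
Closing under the operation: H = {(0,0), (0,2), (0,4), (0,6), (1,0), (1,2), (1,4), (1,6), (2,0), (2,2), (2,4), (2,6), (3,0), (3,2), (3,4), (3,6), (4,0), (4,2), (4,4), (4,6)}, so |H| = 20.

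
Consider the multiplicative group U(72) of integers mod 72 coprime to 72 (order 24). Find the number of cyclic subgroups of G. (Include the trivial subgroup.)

16

Each element a generates a cyclic subgroup ⟨a⟩; distinct elements may generate the same one (a cyclic group of order d has φ(d) generators).
Cyclic subgroups by order — order 1: 1; order 2: 7; order 3: 1; order 6: 7.
Total: 16.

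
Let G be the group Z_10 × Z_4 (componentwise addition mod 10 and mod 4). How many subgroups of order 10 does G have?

3

|G| = 40 and 10 | 40, so subgroups of order 10 are possible by Lagrange.
The subgroups of order 10 are: {(0,0), (0,2), (2,0), (2,2), (4,0), (4,2), (6,0), (6,2), (8,0), (8,2)}; {(0,0), (1,0), (2,0), (3,0), (4,0), (5,0), (6,0), (7,0), (8,0), (9,0)}; {(0,0), (1,2), (2,0), (3,2), (4,0), (5,2), (6,0), (7,2), (8,0), (9,2)}.
So G has 3 subgroups of order 10.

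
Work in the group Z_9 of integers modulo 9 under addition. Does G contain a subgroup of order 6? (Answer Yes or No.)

No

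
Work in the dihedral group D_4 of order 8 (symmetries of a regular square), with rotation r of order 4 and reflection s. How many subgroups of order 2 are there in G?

5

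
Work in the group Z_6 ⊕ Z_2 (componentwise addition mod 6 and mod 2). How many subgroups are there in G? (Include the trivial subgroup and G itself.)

10

|G| = 12, so by Lagrange every subgroup order divides 12. Divisors: 1, 2, 3, 4, 6, 12.
Subgroups by order — order 1: 1; order 2: 3; order 3: 1; order 4: 1; order 6: 3; order 12: 1.
Total: 1 + 3 + 1 + 1 + 3 + 1 = 10.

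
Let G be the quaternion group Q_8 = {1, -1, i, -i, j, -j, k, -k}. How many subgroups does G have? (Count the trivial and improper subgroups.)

6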